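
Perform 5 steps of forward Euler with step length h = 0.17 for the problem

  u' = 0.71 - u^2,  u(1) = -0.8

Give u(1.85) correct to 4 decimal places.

-0.6996

Euler: u_{n+1} = u_n + h·f(s_n, u_n).
s=1.000000, u=-0.800000: f=0.070000 → u ← -0.800000 + 0.17·0.070000 = -0.788100
s=1.170000, u=-0.788100: f=0.088898 → u ← -0.788100 + 0.17·0.088898 = -0.772987
s=1.340000, u=-0.772987: f=0.112491 → u ← -0.772987 + 0.17·0.112491 = -0.753864
s=1.510000, u=-0.753864: f=0.141689 → u ← -0.753864 + 0.17·0.141689 = -0.729777
s=1.680000, u=-0.729777: f=0.177426 → u ← -0.729777 + 0.17·0.177426 = -0.699614
u(1.85) ≈ -0.6996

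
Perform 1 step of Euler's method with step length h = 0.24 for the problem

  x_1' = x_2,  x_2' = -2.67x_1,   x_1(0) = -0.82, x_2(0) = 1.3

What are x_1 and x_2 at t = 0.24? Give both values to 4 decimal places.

Euler on (x_1,x_2): x_1_{n+1} = x_1_n + h·x_1', x_2_{n+1} = x_2_n + h·x_2'.
0.000000: (-0.820000, 1.300000); f=(1.300000, 2.189400) → (-0.508000, 1.825456)
(x_1(0.24), x_2(0.24)) ≈ (-0.5080, 1.8255)

-0.5080, 1.8255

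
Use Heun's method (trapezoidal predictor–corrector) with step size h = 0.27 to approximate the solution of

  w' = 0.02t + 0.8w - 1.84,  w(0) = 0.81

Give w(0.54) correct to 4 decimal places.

Heun: k1 = f(t_n, w_n); k2 = f(t_n + h, w_n + h·k1); w_{n+1} = w_n + (h/2)·(k1 + k2).
t=0.000000, w=0.810000:
  k1 = f(0.000000, 0.810000) = -1.192000
  k2 = f(0.270000, 0.488160) = -1.444072
  w ← 0.810000 + (0.27/2)·(-1.192000 + (-1.444072)) = 0.454130
t=0.270000, w=0.454130:
  k1 = f(0.270000, 0.454130) = -1.471296
  k2 = f(0.540000, 0.056880) = -1.783696
  w ← 0.454130 + (0.27/2)·(-1.471296 + (-1.783696)) = 0.014706
w(0.54) ≈ 0.0147

0.0147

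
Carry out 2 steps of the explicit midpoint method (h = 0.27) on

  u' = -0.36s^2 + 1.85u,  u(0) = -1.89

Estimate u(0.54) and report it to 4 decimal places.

Midpoint: k1 = f(s_n, u_n); k2 = f(s_n + h/2, u_n + (h/2)·k1); u_{n+1} = u_n + h·k2.
s=0.000000, u=-1.890000:
  k1 = f(0.000000, -1.890000) = -3.496500
  k2 = f(0.135000, -2.362027) = -4.376312
  u ← -1.890000 + 0.27·(-4.376312) = -3.071604
s=0.270000, u=-3.071604:
  k1 = f(0.270000, -3.071604) = -5.708712
  k2 = f(0.405000, -3.842280) = -7.167268
  u ← -3.071604 + 0.27·(-7.167268) = -5.006766
u(0.54) ≈ -5.0068

-5.0068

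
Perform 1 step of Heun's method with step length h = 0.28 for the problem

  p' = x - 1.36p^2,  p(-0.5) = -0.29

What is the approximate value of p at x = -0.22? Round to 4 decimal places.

Heun: k1 = f(x_n, p_n); k2 = f(x_n + h, p_n + h·k1); p_{n+1} = p_n + (h/2)·(k1 + k2).
x=-0.500000, p=-0.290000:
  k1 = f(-0.500000, -0.290000) = -0.614376
  k2 = f(-0.220000, -0.462025) = -0.510316
  p ← -0.290000 + (0.28/2)·(-0.614376 + (-0.510316)) = -0.447457
p(-0.22) ≈ -0.4475

-0.4475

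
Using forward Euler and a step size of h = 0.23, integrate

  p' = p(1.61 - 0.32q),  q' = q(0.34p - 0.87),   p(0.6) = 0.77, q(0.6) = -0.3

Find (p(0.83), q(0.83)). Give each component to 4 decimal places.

Euler on (p,q): p_{n+1} = p_n + h·p', q_{n+1} = q_n + h·q'.
0.600000: (0.770000, -0.300000); f=(1.313620, 0.182460) → (1.072133, -0.258034)
(p(0.83), q(0.83)) ≈ (1.0721, -0.2580)

1.0721, -0.2580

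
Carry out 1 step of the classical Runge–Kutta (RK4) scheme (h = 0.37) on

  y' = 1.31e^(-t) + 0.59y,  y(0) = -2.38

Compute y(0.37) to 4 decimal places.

RK4: k1 = f(t_n, y_n); k2 = f(t_n + h/2, y_n + (h/2)·k1); k3 = f(t_n + h/2, y_n + (h/2)·k2); k4 = f(t_n + h, y_n + h·k3); y_{n+1} = y_n + (h/6)·(k1 + 2k2 + 2k3 + k4).
t=0.000000, y=-2.380000:
  k1 = f(0.000000, -2.380000) = -0.094200
  k2 = f(0.185000, -2.397427) = -0.325735
  k3 = f(0.185000, -2.440261) = -0.351007
  k4 = f(0.370000, -2.509873) = -0.575963
  y ← -2.380000 + (0.37/6)·(k1 + 2k2 + 2k3 + k4) = -2.504792
y(0.37) ≈ -2.5048

-2.5048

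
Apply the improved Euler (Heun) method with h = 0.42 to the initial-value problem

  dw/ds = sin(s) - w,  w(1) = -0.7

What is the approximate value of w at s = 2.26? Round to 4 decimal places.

Heun: k1 = f(s_n, w_n); k2 = f(s_n + h, w_n + h·k1); w_{n+1} = w_n + (h/2)·(k1 + k2).
s=1.000000, w=-0.700000:
  k1 = f(1.000000, -0.700000) = 1.541471
  k2 = f(1.420000, -0.052582) = 1.041234
  w ← -0.700000 + (0.42/2)·(1.541471 + 1.041234) = -0.157632
s=1.420000, w=-0.157632:
  k1 = f(1.420000, -0.157632) = 1.146284
  k2 = f(1.840000, 0.323807) = 0.640176
  w ← -0.157632 + (0.42/2)·(1.146284 + 0.640176) = 0.217525
s=1.840000, w=0.217525:
  k1 = f(1.840000, 0.217525) = 0.746458
  k2 = f(2.260000, 0.531037) = 0.240716
  w ← 0.217525 + (0.42/2)·(0.746458 + 0.240716) = 0.424831
w(2.26) ≈ 0.4248

0.4248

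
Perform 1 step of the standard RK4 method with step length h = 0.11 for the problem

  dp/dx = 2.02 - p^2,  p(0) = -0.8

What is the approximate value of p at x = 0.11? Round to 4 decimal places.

RK4: k1 = f(x_n, p_n); k2 = f(x_n + h/2, p_n + (h/2)·k1); k3 = f(x_n + h/2, p_n + (h/2)·k2); k4 = f(x_n + h, p_n + h·k3); p_{n+1} = p_n + (h/6)·(k1 + 2k2 + 2k3 + k4).
x=0.000000, p=-0.800000:
  k1 = f(0.000000, -0.800000) = 1.380000
  k2 = f(0.055000, -0.724100) = 1.495679
  k3 = f(0.055000, -0.717738) = 1.504853
  k4 = f(0.110000, -0.634466) = 1.617453
  p ← -0.800000 + (0.11/6)·(k1 + 2k2 + 2k3 + k4) = -0.635027
p(0.11) ≈ -0.6350

-0.6350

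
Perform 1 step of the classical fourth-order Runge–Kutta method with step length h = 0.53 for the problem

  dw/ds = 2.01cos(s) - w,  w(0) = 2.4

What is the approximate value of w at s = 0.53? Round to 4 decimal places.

2.1962

RK4: k1 = f(s_n, w_n); k2 = f(s_n + h/2, w_n + (h/2)·k1); k3 = f(s_n + h/2, w_n + (h/2)·k2); k4 = f(s_n + h, w_n + h·k3); w_{n+1} = w_n + (h/6)·(k1 + 2k2 + 2k3 + k4).
s=0.000000, w=2.400000:
  k1 = f(0.000000, 2.400000) = -0.390000
  k2 = f(0.265000, 2.296650) = -0.356814
  k3 = f(0.265000, 2.305444) = -0.365608
  k4 = f(0.530000, 2.206228) = -0.471985
  w ← 2.400000 + (0.53/6)·(k1 + 2k2 + 2k3 + k4) = 2.196230
w(0.53) ≈ 2.1962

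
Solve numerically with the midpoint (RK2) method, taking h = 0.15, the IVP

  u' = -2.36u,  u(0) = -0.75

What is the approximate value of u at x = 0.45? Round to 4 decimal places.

-0.2669

Midpoint: k1 = f(x_n, u_n); k2 = f(x_n + h/2, u_n + (h/2)·k1); u_{n+1} = u_n + h·k2.
x=0.000000, u=-0.750000:
  k1 = f(0.000000, -0.750000) = 1.770000
  k2 = f(0.075000, -0.617250) = 1.456710
  u ← -0.750000 + 0.15·1.456710 = -0.531494
x=0.150000, u=-0.531494:
  k1 = f(0.150000, -0.531494) = 1.254325
  k2 = f(0.225000, -0.437419) = 1.032309
  u ← -0.531494 + 0.15·1.032309 = -0.376647
x=0.300000, u=-0.376647:
  k1 = f(0.300000, -0.376647) = 0.888887
  k2 = f(0.375000, -0.309981) = 0.731554
  u ← -0.376647 + 0.15·0.731554 = -0.266914
u(0.45) ≈ -0.2669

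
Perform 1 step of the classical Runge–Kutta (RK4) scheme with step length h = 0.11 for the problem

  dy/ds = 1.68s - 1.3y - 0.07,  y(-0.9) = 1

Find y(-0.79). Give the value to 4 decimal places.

RK4: k1 = f(s_n, y_n); k2 = f(s_n + h/2, y_n + (h/2)·k1); k3 = f(s_n + h/2, y_n + (h/2)·k2); k4 = f(s_n + h, y_n + h·k3); y_{n+1} = y_n + (h/6)·(k1 + 2k2 + 2k3 + k4).
s=-0.900000, y=1.000000:
  k1 = f(-0.900000, 1.000000) = -2.882000
  k2 = f(-0.845000, 0.841490) = -2.583537
  k3 = f(-0.845000, 0.857905) = -2.604877
  k4 = f(-0.790000, 0.713464) = -2.324703
  y ← 1.000000 + (0.11/6)·(k1 + 2k2 + 2k3 + k4) = 0.714302
y(-0.79) ≈ 0.7143

0.7143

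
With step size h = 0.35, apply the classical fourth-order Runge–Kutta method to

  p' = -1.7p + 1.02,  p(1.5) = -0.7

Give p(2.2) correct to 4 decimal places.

0.2037

RK4: k1 = f(t_n, p_n); k2 = f(t_n + h/2, p_n + (h/2)·k1); k3 = f(t_n + h/2, p_n + (h/2)·k2); k4 = f(t_n + h, p_n + h·k3); p_{n+1} = p_n + (h/6)·(k1 + 2k2 + 2k3 + k4).
t=1.500000, p=-0.700000:
  k1 = f(1.500000, -0.700000) = 2.210000
  k2 = f(1.675000, -0.313250) = 1.552525
  k3 = f(1.675000, -0.428308) = 1.748124
  k4 = f(1.850000, -0.088157) = 1.169866
  p ← -0.700000 + (0.35/6)·(k1 + 2k2 + 2k3 + k4) = -0.117765
t=1.850000, p=-0.117765:
  k1 = f(1.850000, -0.117765) = 1.220201
  k2 = f(2.025000, 0.095770) = 0.857191
  k3 = f(2.025000, 0.032243) = 0.965187
  k4 = f(2.200000, 0.220050) = 0.645915
  p ← -0.117765 + (0.35/6)·(k1 + 2k2 + 2k3 + k4) = 0.203702
p(2.2) ≈ 0.2037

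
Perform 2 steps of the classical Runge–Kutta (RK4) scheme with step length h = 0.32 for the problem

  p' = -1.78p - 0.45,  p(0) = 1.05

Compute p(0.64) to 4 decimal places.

0.1649

RK4: k1 = f(t_n, p_n); k2 = f(t_n + h/2, p_n + (h/2)·k1); k3 = f(t_n + h/2, p_n + (h/2)·k2); k4 = f(t_n + h, p_n + h·k3); p_{n+1} = p_n + (h/6)·(k1 + 2k2 + 2k3 + k4).
t=0.000000, p=1.050000:
  k1 = f(0.000000, 1.050000) = -2.319000
  k2 = f(0.160000, 0.678960) = -1.658549
  k3 = f(0.160000, 0.784632) = -1.846645
  k4 = f(0.320000, 0.459074) = -1.267151
  p ← 1.050000 + (0.32/6)·(k1 + 2k2 + 2k3 + k4) = 0.484851
t=0.320000, p=0.484851:
  k1 = f(0.320000, 0.484851) = -1.313035
  k2 = f(0.480000, 0.274766) = -0.939083
  k3 = f(0.480000, 0.334598) = -1.045584
  k4 = f(0.640000, 0.150264) = -0.717470
  p ← 0.484851 + (0.32/6)·(k1 + 2k2 + 2k3 + k4) = 0.164860
p(0.64) ≈ 0.1649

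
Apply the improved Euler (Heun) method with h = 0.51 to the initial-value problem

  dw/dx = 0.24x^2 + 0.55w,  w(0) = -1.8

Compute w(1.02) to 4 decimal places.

-3.0305

Heun: k1 = f(x_n, w_n); k2 = f(x_n + h, w_n + h·k1); w_{n+1} = w_n + (h/2)·(k1 + k2).
x=0.000000, w=-1.800000:
  k1 = f(0.000000, -1.800000) = -0.990000
  k2 = f(0.510000, -2.304900) = -1.205271
  w ← -1.800000 + (0.51/2)·(-0.990000 + (-1.205271)) = -2.359794
x=0.510000, w=-2.359794:
  k1 = f(0.510000, -2.359794) = -1.235463
  k2 = f(1.020000, -2.989880) = -1.394738
  w ← -2.359794 + (0.51/2)·(-1.235463 + (-1.394738)) = -3.030495
w(1.02) ≈ -3.0305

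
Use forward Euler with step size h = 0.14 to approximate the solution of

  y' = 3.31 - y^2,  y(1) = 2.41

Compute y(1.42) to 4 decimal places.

Euler: y_{n+1} = y_n + h·f(x_n, y_n).
x=1.000000, y=2.410000: f=-2.498100 → y ← 2.410000 + 0.14·(-2.498100) = 2.060266
x=1.140000, y=2.060266: f=-0.934696 → y ← 2.060266 + 0.14·(-0.934696) = 1.929409
x=1.280000, y=1.929409: f=-0.412617 → y ← 1.929409 + 0.14·(-0.412617) = 1.871642
y(1.42) ≈ 1.8716

1.8716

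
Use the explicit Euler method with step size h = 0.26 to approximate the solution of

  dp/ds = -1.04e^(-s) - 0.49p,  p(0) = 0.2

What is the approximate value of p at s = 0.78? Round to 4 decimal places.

Euler: p_{n+1} = p_n + h·f(s_n, p_n).
s=0.000000, p=0.200000: f=-1.138000 → p ← 0.200000 + 0.26·(-1.138000) = -0.095880
s=0.260000, p=-0.095880: f=-0.754912 → p ← -0.095880 + 0.26·(-0.754912) = -0.292157
s=0.520000, p=-0.292157: f=-0.475144 → p ← -0.292157 + 0.26·(-0.475144) = -0.415695
p(0.78) ≈ -0.4157

-0.4157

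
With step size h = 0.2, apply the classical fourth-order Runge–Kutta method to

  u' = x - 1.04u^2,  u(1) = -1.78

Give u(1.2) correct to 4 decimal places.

RK4: k1 = f(x_n, u_n); k2 = f(x_n + h/2, u_n + (h/2)·k1); k3 = f(x_n + h/2, u_n + (h/2)·k2); k4 = f(x_n + h, u_n + h·k3); u_{n+1} = u_n + (h/6)·(k1 + 2k2 + 2k3 + k4).
x=1.000000, u=-1.780000:
  k1 = f(1.000000, -1.780000) = -2.295136
  k2 = f(1.100000, -2.009514) = -3.099671
  k3 = f(1.100000, -2.089967) = -3.442681
  k4 = f(1.200000, -2.468536) = -5.137418
  u ← -1.780000 + (0.2/6)·(k1 + 2k2 + 2k3 + k4) = -2.463909
u(1.2) ≈ -2.4639

-2.4639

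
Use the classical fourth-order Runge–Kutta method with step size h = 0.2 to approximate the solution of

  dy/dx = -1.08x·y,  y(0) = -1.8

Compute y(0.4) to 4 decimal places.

-1.6510

RK4: k1 = f(x_n, y_n); k2 = f(x_n + h/2, y_n + (h/2)·k1); k3 = f(x_n + h/2, y_n + (h/2)·k2); k4 = f(x_n + h, y_n + h·k3); y_{n+1} = y_n + (h/6)·(k1 + 2k2 + 2k3 + k4).
x=0.000000, y=-1.800000:
  k1 = f(0.000000, -1.800000) = 0.000000
  k2 = f(0.100000, -1.800000) = 0.194400
  k3 = f(0.100000, -1.780560) = 0.192300
  k4 = f(0.200000, -1.761540) = 0.380493
  y ← -1.800000 + (0.2/6)·(k1 + 2k2 + 2k3 + k4) = -1.761537
x=0.200000, y=-1.761537:
  k1 = f(0.200000, -1.761537) = 0.380492
  k2 = f(0.300000, -1.723488) = 0.558410
  k3 = f(0.300000, -1.705696) = 0.552645
  k4 = f(0.400000, -1.651008) = 0.713235
  y ← -1.761537 + (0.2/6)·(k1 + 2k2 + 2k3 + k4) = -1.651009
y(0.4) ≈ -1.6510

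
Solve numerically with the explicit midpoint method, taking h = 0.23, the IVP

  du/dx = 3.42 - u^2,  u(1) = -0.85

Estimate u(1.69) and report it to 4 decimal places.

1.2032

Midpoint: k1 = f(x_n, u_n); k2 = f(x_n + h/2, u_n + (h/2)·k1); u_{n+1} = u_n + h·k2.
x=1.000000, u=-0.850000:
  k1 = f(1.000000, -0.850000) = 2.697500
  k2 = f(1.115000, -0.539787) = 3.128629
  u ← -0.850000 + 0.23·3.128629 = -0.130415
x=1.230000, u=-0.130415:
  k1 = f(1.230000, -0.130415) = 3.402992
  k2 = f(1.345000, 0.260929) = 3.351916
  u ← -0.130415 + 0.23·3.351916 = 0.640525
x=1.460000, u=0.640525:
  k1 = f(1.460000, 0.640525) = 3.009727
  k2 = f(1.575000, 0.986644) = 2.446533
  u ← 0.640525 + 0.23·2.446533 = 1.203228
u(1.69) ≈ 1.2032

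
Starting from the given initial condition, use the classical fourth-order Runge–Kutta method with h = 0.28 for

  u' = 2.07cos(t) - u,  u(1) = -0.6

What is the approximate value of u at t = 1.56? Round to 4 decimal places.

RK4: k1 = f(t_n, u_n); k2 = f(t_n + h/2, u_n + (h/2)·k1); k3 = f(t_n + h/2, u_n + (h/2)·k2); k4 = f(t_n + h, u_n + h·k3); u_{n+1} = u_n + (h/6)·(k1 + 2k2 + 2k3 + k4).
t=1.000000, u=-0.600000:
  k1 = f(1.000000, -0.600000) = 1.718426
  k2 = f(1.140000, -0.359420) = 1.223841
  k3 = f(1.140000, -0.428662) = 1.293083
  k4 = f(1.280000, -0.237937) = 0.831437
  u ← -0.600000 + (0.28/6)·(k1 + 2k2 + 2k3 + k4) = -0.246093
t=1.280000, u=-0.246093:
  k1 = f(1.280000, -0.246093) = 0.839594
  k2 = f(1.420000, -0.128550) = 0.439517
  k3 = f(1.420000, -0.184561) = 0.495528
  k4 = f(1.560000, -0.107346) = 0.129694
  u ← -0.246093 + (0.28/6)·(k1 + 2k2 + 2k3 + k4) = -0.113589
u(1.56) ≈ -0.1136

-0.1136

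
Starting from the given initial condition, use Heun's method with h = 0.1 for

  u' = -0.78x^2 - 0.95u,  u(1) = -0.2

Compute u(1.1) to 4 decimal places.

Heun: k1 = f(x_n, u_n); k2 = f(x_n + h, u_n + h·k1); u_{n+1} = u_n + (h/2)·(k1 + k2).
x=1.000000, u=-0.200000:
  k1 = f(1.000000, -0.200000) = -0.590000
  k2 = f(1.100000, -0.259000) = -0.697750
  u ← -0.200000 + (0.1/2)·(-0.590000 + (-0.697750)) = -0.264388
u(1.1) ≈ -0.2644

-0.2644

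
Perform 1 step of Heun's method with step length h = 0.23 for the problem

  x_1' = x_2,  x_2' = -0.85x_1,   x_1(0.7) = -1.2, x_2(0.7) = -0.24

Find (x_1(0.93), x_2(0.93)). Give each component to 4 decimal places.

-1.2282, 0.0000

Heun on (x_1,x_2): k1 = f(x_n, state_n); k2 = f(x_n + h, state_n + h·k1); state_{n+1} = state_n + (h/2)·(k1 + k2).
0.700000: (-1.200000, -0.240000)
  k1 = (-0.240000, 1.020000)
  predictor → (-1.255200, -0.005400)
  k2 = (-0.005400, 1.066920)
  → (-1.228221, -0.000004)
(x_1(0.93), x_2(0.93)) ≈ (-1.2282, 0.0000)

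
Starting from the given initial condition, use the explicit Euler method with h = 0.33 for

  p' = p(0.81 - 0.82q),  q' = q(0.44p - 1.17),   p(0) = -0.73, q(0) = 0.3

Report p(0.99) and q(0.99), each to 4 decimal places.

Euler on (p,q): p_{n+1} = p_n + h·p', q_{n+1} = q_n + h·q'.
0.000000: (-0.730000, 0.300000); f=(-0.411720, -0.447360) → (-0.865868, 0.152371)
0.330000: (-0.865868, 0.152371); f=(-0.593167, -0.236325) → (-1.061613, 0.074384)
0.660000: (-1.061613, 0.074384); f=(-0.795153, -0.121775) → (-1.324014, 0.034198)
(p(0.99), q(0.99)) ≈ (-1.3240, 0.0342)

-1.3240, 0.0342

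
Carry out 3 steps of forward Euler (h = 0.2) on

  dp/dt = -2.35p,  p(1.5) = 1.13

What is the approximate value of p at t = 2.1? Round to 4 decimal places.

0.1682

Euler: p_{n+1} = p_n + h·f(t_n, p_n).
t=1.500000, p=1.130000: f=-2.655500 → p ← 1.130000 + 0.2·(-2.655500) = 0.598900
t=1.700000, p=0.598900: f=-1.407415 → p ← 0.598900 + 0.2·(-1.407415) = 0.317417
t=1.900000, p=0.317417: f=-0.745930 → p ← 0.317417 + 0.2·(-0.745930) = 0.168231
p(2.1) ≈ 0.1682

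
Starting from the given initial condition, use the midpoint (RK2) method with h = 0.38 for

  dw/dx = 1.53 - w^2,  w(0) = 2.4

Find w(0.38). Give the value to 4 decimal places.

2.0131

Midpoint: k1 = f(x_n, w_n); k2 = f(x_n + h/2, w_n + (h/2)·k1); w_{n+1} = w_n + h·k2.
x=0.000000, w=2.400000:
  k1 = f(0.000000, 2.400000) = -4.230000
  k2 = f(0.190000, 1.596300) = -1.018174
  w ← 2.400000 + 0.38·(-1.018174) = 2.013094
w(0.38) ≈ 2.0131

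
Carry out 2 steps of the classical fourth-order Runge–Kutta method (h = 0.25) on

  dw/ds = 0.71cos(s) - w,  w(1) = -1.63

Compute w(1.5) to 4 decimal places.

RK4: k1 = f(s_n, w_n); k2 = f(s_n + h/2, w_n + (h/2)·k1); k3 = f(s_n + h/2, w_n + (h/2)·k2); k4 = f(s_n + h, w_n + h·k3); w_{n+1} = w_n + (h/6)·(k1 + 2k2 + 2k3 + k4).
s=1.000000, w=-1.630000:
  k1 = f(1.000000, -1.630000) = 2.013615
  k2 = f(1.125000, -1.378298) = 1.684433
  k3 = f(1.125000, -1.419446) = 1.725581
  k4 = f(1.250000, -1.198605) = 1.422484
  w ← -1.630000 + (0.25/6)·(k1 + 2k2 + 2k3 + k4) = -1.202661
s=1.250000, w=-1.202661:
  k1 = f(1.250000, -1.202661) = 1.426540
  k2 = f(1.375000, -1.024344) = 1.162473
  k3 = f(1.375000, -1.057352) = 1.195481
  k4 = f(1.500000, -0.903791) = 0.954014
  w ← -1.202661 + (0.25/6)·(k1 + 2k2 + 2k3 + k4) = -0.906975
w(1.5) ≈ -0.9070

-0.9070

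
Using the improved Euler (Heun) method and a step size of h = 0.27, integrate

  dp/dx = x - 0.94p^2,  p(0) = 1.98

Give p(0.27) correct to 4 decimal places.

Heun: k1 = f(x_n, p_n); k2 = f(x_n + h, p_n + h·k1); p_{n+1} = p_n + (h/2)·(k1 + k2).
x=0.000000, p=1.980000:
  k1 = f(0.000000, 1.980000) = -3.685176
  k2 = f(0.270000, 0.985002) = -0.642016
  p ← 1.980000 + (0.27/2)·(-3.685176 + (-0.642016)) = 1.395829
p(0.27) ≈ 1.3958

1.3958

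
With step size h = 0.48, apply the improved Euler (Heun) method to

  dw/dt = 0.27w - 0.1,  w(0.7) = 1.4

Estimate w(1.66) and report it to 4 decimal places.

Heun: k1 = f(t_n, w_n); k2 = f(t_n + h, w_n + h·k1); w_{n+1} = w_n + (h/2)·(k1 + k2).
t=0.700000, w=1.400000:
  k1 = f(0.700000, 1.400000) = 0.278000
  k2 = f(1.180000, 1.533440) = 0.314029
  w ← 1.400000 + (0.48/2)·(0.278000 + 0.314029) = 1.542087
t=1.180000, w=1.542087:
  k1 = f(1.180000, 1.542087) = 0.316363
  k2 = f(1.660000, 1.693941) = 0.357364
  w ← 1.542087 + (0.48/2)·(0.316363 + 0.357364) = 1.703782
w(1.66) ≈ 1.7038

1.7038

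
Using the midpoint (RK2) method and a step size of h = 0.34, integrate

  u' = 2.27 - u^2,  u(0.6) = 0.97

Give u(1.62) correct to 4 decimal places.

1.4475

Midpoint: k1 = f(x_n, u_n); k2 = f(x_n + h/2, u_n + (h/2)·k1); u_{n+1} = u_n + h·k2.
x=0.600000, u=0.970000:
  k1 = f(0.600000, 0.970000) = 1.329100
  k2 = f(0.770000, 1.195947) = 0.839711
  u ← 0.970000 + 0.34·0.839711 = 1.255502
x=0.940000, u=1.255502:
  k1 = f(0.940000, 1.255502) = 0.693716
  k2 = f(1.110000, 1.373433) = 0.383681
  u ← 1.255502 + 0.34·0.383681 = 1.385953
x=1.280000, u=1.385953:
  k1 = f(1.280000, 1.385953) = 0.349134
  k2 = f(1.450000, 1.445306) = 0.181091
  u ← 1.385953 + 0.34·0.181091 = 1.447524
u(1.62) ≈ 1.4475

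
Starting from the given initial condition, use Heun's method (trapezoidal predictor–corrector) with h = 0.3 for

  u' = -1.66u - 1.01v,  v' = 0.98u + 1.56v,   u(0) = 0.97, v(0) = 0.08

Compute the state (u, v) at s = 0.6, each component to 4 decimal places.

0.1936, 0.7750

Heun on (u,v): k1 = f(s_n, state_n); k2 = f(s_n + h, state_n + h·k1); state_{n+1} = state_n + (h/2)·(k1 + k2).
0.000000: (0.970000, 0.080000)
  k1 = (-1.691000, 1.075400)
  predictor → (0.462700, 0.402620)
  k2 = (-1.174728, 1.081533)
  → (0.540141, 0.403540)
0.300000: (0.540141, 0.403540)
  k1 = (-1.304209, 1.158860)
  predictor → (0.148878, 0.751198)
  k2 = (-1.005848, 1.317769)
  → (0.193632, 0.775034)
(u(0.6), v(0.6)) ≈ (0.1936, 0.7750)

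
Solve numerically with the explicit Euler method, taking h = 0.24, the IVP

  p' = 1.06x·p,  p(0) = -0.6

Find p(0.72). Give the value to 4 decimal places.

-0.7144

Euler: p_{n+1} = p_n + h·f(x_n, p_n).
x=0.000000, p=-0.600000: f=0.000000 → p ← -0.600000 + 0.24·0.000000 = -0.600000
x=0.240000, p=-0.600000: f=-0.152640 → p ← -0.600000 + 0.24·(-0.152640) = -0.636634
x=0.480000, p=-0.636634: f=-0.323919 → p ← -0.636634 + 0.24·(-0.323919) = -0.714374
p(0.72) ≈ -0.7144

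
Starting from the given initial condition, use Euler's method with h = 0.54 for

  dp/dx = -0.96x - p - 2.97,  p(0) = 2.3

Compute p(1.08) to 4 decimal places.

-2.1348

Euler: p_{n+1} = p_n + h·f(x_n, p_n).
x=0.000000, p=2.300000: f=-5.270000 → p ← 2.300000 + 0.54·(-5.270000) = -0.545800
x=0.540000, p=-0.545800: f=-2.942600 → p ← -0.545800 + 0.54·(-2.942600) = -2.134804
p(1.08) ≈ -2.1348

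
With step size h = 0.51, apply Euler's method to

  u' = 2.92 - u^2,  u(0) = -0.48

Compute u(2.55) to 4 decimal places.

Euler: u_{n+1} = u_n + h·f(t_n, u_n).
t=0.000000, u=-0.480000: f=2.689600 → u ← -0.480000 + 0.51·2.689600 = 0.891696
t=0.510000, u=0.891696: f=2.124878 → u ← 0.891696 + 0.51·2.124878 = 1.975384
t=1.020000, u=1.975384: f=-0.982142 → u ← 1.975384 + 0.51·(-0.982142) = 1.474492
t=1.530000, u=1.474492: f=0.745874 → u ← 1.474492 + 0.51·0.745874 = 1.854888
t=2.040000, u=1.854888: f=-0.520608 → u ← 1.854888 + 0.51·(-0.520608) = 1.589378
u(2.55) ≈ 1.5894

1.5894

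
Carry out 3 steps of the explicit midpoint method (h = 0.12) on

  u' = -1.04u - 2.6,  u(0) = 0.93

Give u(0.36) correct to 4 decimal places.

Midpoint: k1 = f(x_n, u_n); k2 = f(x_n + h/2, u_n + (h/2)·k1); u_{n+1} = u_n + h·k2.
x=0.000000, u=0.930000:
  k1 = f(0.000000, 0.930000) = -3.567200
  k2 = f(0.060000, 0.715968) = -3.344607
  u ← 0.930000 + 0.12·(-3.344607) = 0.528647
x=0.120000, u=0.528647:
  k1 = f(0.120000, 0.528647) = -3.149793
  k2 = f(0.180000, 0.339660) = -2.953246
  u ← 0.528647 + 0.12·(-2.953246) = 0.174258
x=0.240000, u=0.174258:
  k1 = f(0.240000, 0.174258) = -2.781228
  k2 = f(0.300000, 0.007384) = -2.607679
  u ← 0.174258 + 0.12·(-2.607679) = -0.138664
u(0.36) ≈ -0.1387

-0.1387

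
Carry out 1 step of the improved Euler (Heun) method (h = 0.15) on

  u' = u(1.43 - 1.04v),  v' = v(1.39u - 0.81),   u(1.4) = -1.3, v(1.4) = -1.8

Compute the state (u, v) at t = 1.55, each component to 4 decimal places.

Heun on (u,v): k1 = f(t_n, state_n); k2 = f(t_n + h, state_n + h·k1); state_{n+1} = state_n + (h/2)·(k1 + k2).
1.400000: (-1.300000, -1.800000)
  k1 = (-4.292600, 4.710600)
  predictor → (-1.943890, -1.093410)
  k2 = (-4.990250, 3.840064)
  → (-1.996214, -1.158700)
(u(1.55), v(1.55)) ≈ (-1.9962, -1.1587)

-1.9962, -1.1587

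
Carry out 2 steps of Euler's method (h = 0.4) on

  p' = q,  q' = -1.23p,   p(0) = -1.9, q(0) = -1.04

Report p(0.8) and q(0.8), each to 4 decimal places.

-2.3581, 1.0343

Euler on (p,q): p_{n+1} = p_n + h·p', q_{n+1} = q_n + h·q'.
0.000000: (-1.900000, -1.040000); f=(-1.040000, 2.337000) → (-2.316000, -0.105200)
0.400000: (-2.316000, -0.105200); f=(-0.105200, 2.848680) → (-2.358080, 1.034272)
(p(0.8), q(0.8)) ≈ (-2.3581, 1.0343)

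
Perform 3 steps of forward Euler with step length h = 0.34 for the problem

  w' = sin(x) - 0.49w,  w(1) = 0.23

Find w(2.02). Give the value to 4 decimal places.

Euler: w_{n+1} = w_n + h·f(x_n, w_n).
x=1.000000, w=0.230000: f=0.728771 → w ← 0.230000 + 0.34·0.728771 = 0.477782
x=1.340000, w=0.477782: f=0.739371 → w ← 0.477782 + 0.34·0.739371 = 0.729168
x=1.680000, w=0.729168: f=0.636751 → w ← 0.729168 + 0.34·0.636751 = 0.945664
w(2.02) ≈ 0.9457

0.9457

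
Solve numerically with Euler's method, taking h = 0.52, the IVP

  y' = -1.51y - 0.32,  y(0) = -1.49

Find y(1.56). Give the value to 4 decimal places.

-0.2246

Euler: y_{n+1} = y_n + h·f(x_n, y_n).
x=0.000000, y=-1.490000: f=1.929900 → y ← -1.490000 + 0.52·1.929900 = -0.486452
x=0.520000, y=-0.486452: f=0.414543 → y ← -0.486452 + 0.52·0.414543 = -0.270890
x=1.040000, y=-0.270890: f=0.089044 → y ← -0.270890 + 0.52·0.089044 = -0.224587
y(1.56) ≈ -0.2246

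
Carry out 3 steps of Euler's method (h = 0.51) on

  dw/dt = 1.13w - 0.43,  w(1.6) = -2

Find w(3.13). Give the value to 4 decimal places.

-8.9432

Euler: w_{n+1} = w_n + h·f(t_n, w_n).
t=1.600000, w=-2.000000: f=-2.690000 → w ← -2.000000 + 0.51·(-2.690000) = -3.371900
t=2.110000, w=-3.371900: f=-4.240247 → w ← -3.371900 + 0.51·(-4.240247) = -5.534426
t=2.620000, w=-5.534426: f=-6.683901 → w ← -5.534426 + 0.51·(-6.683901) = -8.943216
w(3.13) ≈ -8.9432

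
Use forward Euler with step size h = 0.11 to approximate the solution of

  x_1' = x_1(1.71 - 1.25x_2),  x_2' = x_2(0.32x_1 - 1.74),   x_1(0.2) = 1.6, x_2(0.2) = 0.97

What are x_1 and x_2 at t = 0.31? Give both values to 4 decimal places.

Euler on (x_1,x_2): x_1_{n+1} = x_1_n + h·x_1', x_2_{n+1} = x_2_n + h·x_2'.
0.200000: (1.600000, 0.970000); f=(0.796000, -1.191160) → (1.687560, 0.838972)
(x_1(0.31), x_2(0.31)) ≈ (1.6876, 0.8390)

1.6876, 0.8390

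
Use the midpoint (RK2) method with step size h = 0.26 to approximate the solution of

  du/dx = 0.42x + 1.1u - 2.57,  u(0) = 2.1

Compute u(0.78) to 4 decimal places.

1.9502

Midpoint: k1 = f(x_n, u_n); k2 = f(x_n + h/2, u_n + (h/2)·k1); u_{n+1} = u_n + h·k2.
x=0.000000, u=2.100000:
  k1 = f(0.000000, 2.100000) = -0.260000
  k2 = f(0.130000, 2.066200) = -0.242580
  u ← 2.100000 + 0.26·(-0.242580) = 2.036929
x=0.260000, u=2.036929:
  k1 = f(0.260000, 2.036929) = -0.220178
  k2 = f(0.390000, 2.008306) = -0.197063
  u ← 2.036929 + 0.26·(-0.197063) = 1.985693
x=0.520000, u=1.985693:
  k1 = f(0.520000, 1.985693) = -0.167338
  k2 = f(0.650000, 1.963939) = -0.136667
  u ← 1.985693 + 0.26·(-0.136667) = 1.950159
u(0.78) ≈ 1.9502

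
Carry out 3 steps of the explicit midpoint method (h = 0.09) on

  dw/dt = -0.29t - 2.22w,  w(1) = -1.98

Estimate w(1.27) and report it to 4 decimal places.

-1.1598

Midpoint: k1 = f(t_n, w_n); k2 = f(t_n + h/2, w_n + (h/2)·k1); w_{n+1} = w_n + h·k2.
t=1.000000, w=-1.980000:
  k1 = f(1.000000, -1.980000) = 4.105600
  k2 = f(1.045000, -1.795248) = 3.682401
  w ← -1.980000 + 0.09·3.682401 = -1.648584
t=1.090000, w=-1.648584:
  k1 = f(1.090000, -1.648584) = 3.343756
  k2 = f(1.135000, -1.498115) = 2.996665
  w ← -1.648584 + 0.09·2.996665 = -1.378884
t=1.180000, w=-1.378884:
  k1 = f(1.180000, -1.378884) = 2.718923
  k2 = f(1.225000, -1.256533) = 2.434252
  w ← -1.378884 + 0.09·2.434252 = -1.159801
w(1.27) ≈ -1.1598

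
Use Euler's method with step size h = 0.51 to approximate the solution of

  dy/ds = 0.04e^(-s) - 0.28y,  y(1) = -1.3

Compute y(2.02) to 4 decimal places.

Euler: y_{n+1} = y_n + h·f(s_n, y_n).
s=1.000000, y=-1.300000: f=0.378715 → y ← -1.300000 + 0.51·0.378715 = -1.106855
s=1.510000, y=-1.106855: f=0.318756 → y ← -1.106855 + 0.51·0.318756 = -0.944290
y(2.02) ≈ -0.9443

-0.9443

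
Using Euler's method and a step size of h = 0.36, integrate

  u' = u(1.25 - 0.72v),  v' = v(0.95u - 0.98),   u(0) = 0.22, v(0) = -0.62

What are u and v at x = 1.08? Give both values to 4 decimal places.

0.8542, -0.2881

Euler on (u,v): u_{n+1} = u_n + h·u', v_{n+1} = v_n + h·v'.
0.000000: (0.220000, -0.620000); f=(0.373208, 0.478020) → (0.354355, -0.447913)
0.360000: (0.354355, -0.447913); f=(0.557222, 0.288170) → (0.554955, -0.344171)
0.720000: (0.554955, -0.344171); f=(0.831213, 0.155838) → (0.854192, -0.288070)
(u(1.08), v(1.08)) ≈ (0.8542, -0.2881)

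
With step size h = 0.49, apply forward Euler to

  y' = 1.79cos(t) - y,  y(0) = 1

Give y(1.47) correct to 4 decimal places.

1.2440

Euler: y_{n+1} = y_n + h·f(t_n, y_n).
t=0.000000, y=1.000000: f=0.790000 → y ← 1.000000 + 0.49·0.790000 = 1.387100
t=0.490000, y=1.387100: f=0.192276 → y ← 1.387100 + 0.49·0.192276 = 1.481315
t=0.980000, y=1.481315: f=-0.484245 → y ← 1.481315 + 0.49·(-0.484245) = 1.244035
y(1.47) ≈ 1.2440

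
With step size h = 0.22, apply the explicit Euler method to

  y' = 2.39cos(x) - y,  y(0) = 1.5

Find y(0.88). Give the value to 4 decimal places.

Euler: y_{n+1} = y_n + h·f(x_n, y_n).
x=0.000000, y=1.500000: f=0.890000 → y ← 1.500000 + 0.22·0.890000 = 1.695800
x=0.220000, y=1.695800: f=0.636595 → y ← 1.695800 + 0.22·0.636595 = 1.835851
x=0.440000, y=1.835851: f=0.326506 → y ← 1.835851 + 0.22·0.326506 = 1.907682
x=0.660000, y=1.907682: f=-0.019601 → y ← 1.907682 + 0.22·(-0.019601) = 1.903370
y(0.88) ≈ 1.9034

1.9034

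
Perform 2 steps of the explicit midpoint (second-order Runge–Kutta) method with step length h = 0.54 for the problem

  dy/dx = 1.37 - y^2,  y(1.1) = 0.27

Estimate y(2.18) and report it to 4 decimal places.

1.0037

Midpoint: k1 = f(x_n, y_n); k2 = f(x_n + h/2, y_n + (h/2)·k1); y_{n+1} = y_n + h·k2.
x=1.100000, y=0.270000:
  k1 = f(1.100000, 0.270000) = 1.297100
  k2 = f(1.370000, 0.620217) = 0.985331
  y ← 0.270000 + 0.54·0.985331 = 0.802079
x=1.640000, y=0.802079:
  k1 = f(1.640000, 0.802079) = 0.726670
  k2 = f(1.910000, 0.998280) = 0.373438
  y ← 0.802079 + 0.54·0.373438 = 1.003735
y(2.18) ≈ 1.0037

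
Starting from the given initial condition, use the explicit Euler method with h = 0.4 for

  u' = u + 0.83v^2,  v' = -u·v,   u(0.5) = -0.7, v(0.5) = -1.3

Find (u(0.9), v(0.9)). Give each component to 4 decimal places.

Euler on (u,v): u_{n+1} = u_n + h·u', v_{n+1} = v_n + h·v'.
0.500000: (-0.700000, -1.300000); f=(0.702700, -0.910000) → (-0.418920, -1.664000)
(u(0.9), v(0.9)) ≈ (-0.4189, -1.6640)

-0.4189, -1.6640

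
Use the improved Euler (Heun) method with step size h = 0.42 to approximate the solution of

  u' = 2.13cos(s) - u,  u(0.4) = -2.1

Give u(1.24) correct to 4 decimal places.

Heun: k1 = f(s_n, u_n); k2 = f(s_n + h, u_n + h·k1); u_{n+1} = u_n + (h/2)·(k1 + k2).
s=0.400000, u=-2.100000:
  k1 = f(0.400000, -2.100000) = 4.061860
  k2 = f(0.820000, -0.394019) = 1.847150
  u ← -2.100000 + (0.42/2)·(4.061860 + 1.847150) = -0.859108
s=0.820000, u=-0.859108:
  k1 = f(0.820000, -0.859108) = 2.312239
  k2 = f(1.240000, 0.112033) = 0.579784
  u ← -0.859108 + (0.42/2)·(2.312239 + 0.579784) = -0.251783
u(1.24) ≈ -0.2518

-0.2518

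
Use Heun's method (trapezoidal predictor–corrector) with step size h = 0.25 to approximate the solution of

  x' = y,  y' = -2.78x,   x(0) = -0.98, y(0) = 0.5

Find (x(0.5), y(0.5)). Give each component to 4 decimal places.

Heun on (x,y): k1 = f(t_n, state_n); k2 = f(t_n + h, state_n + h·k1); state_{n+1} = state_n + (h/2)·(k1 + k2).
0.000000: (-0.980000, 0.500000)
  k1 = (0.500000, 2.724400)
  predictor → (-0.855000, 1.181100)
  k2 = (1.181100, 2.376900)
  → (-0.769863, 1.137662)
0.250000: (-0.769863, 1.137662)
  k1 = (1.137662, 2.140218)
  predictor → (-0.485447, 1.672717)
  k2 = (1.672717, 1.349542)
  → (-0.418565, 1.573883)
(x(0.5), y(0.5)) ≈ (-0.4186, 1.5739)

-0.4186, 1.5739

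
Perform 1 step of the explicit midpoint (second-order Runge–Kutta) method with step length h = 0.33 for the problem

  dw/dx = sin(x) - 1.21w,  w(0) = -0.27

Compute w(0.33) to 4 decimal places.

Midpoint: k1 = f(x_n, w_n); k2 = f(x_n + h/2, w_n + (h/2)·k1); w_{n+1} = w_n + h·k2.
x=0.000000, w=-0.270000:
  k1 = f(0.000000, -0.270000) = 0.326700
  k2 = f(0.165000, -0.216095) = 0.425727
  w ← -0.270000 + 0.33·0.425727 = -0.129510
w(0.33) ≈ -0.1295

-0.1295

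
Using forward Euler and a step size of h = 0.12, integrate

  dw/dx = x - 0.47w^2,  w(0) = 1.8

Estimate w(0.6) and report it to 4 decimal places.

Euler: w_{n+1} = w_n + h·f(x_n, w_n).
x=0.000000, w=1.800000: f=-1.522800 → w ← 1.800000 + 0.12·(-1.522800) = 1.617264
x=0.120000, w=1.617264: f=-1.109305 → w ← 1.617264 + 0.12·(-1.109305) = 1.484147
x=0.240000, w=1.484147: f=-0.795266 → w ← 1.484147 + 0.12·(-0.795266) = 1.388715
x=0.360000, w=1.388715: f=-0.546409 → w ← 1.388715 + 0.12·(-0.546409) = 1.323146
x=0.480000, w=1.323146: f=-0.342837 → w ← 1.323146 + 0.12·(-0.342837) = 1.282006
w(0.6) ≈ 1.2820

1.2820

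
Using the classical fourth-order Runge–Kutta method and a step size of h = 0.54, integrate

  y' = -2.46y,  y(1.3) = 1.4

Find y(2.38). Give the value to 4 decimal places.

0.1202

RK4: k1 = f(s_n, y_n); k2 = f(s_n + h/2, y_n + (h/2)·k1); k3 = f(s_n + h/2, y_n + (h/2)·k2); k4 = f(s_n + h, y_n + h·k3); y_{n+1} = y_n + (h/6)·(k1 + 2k2 + 2k3 + k4).
s=1.300000, y=1.400000:
  k1 = f(1.300000, 1.400000) = -3.444000
  k2 = f(1.570000, 0.470120) = -1.156495
  k3 = f(1.570000, 1.087746) = -2.675856
  k4 = f(1.840000, -0.044962) = 0.110607
  y ← 1.400000 + (0.54/6)·(k1 + 2k2 + 2k3 + k4) = 0.410171
s=1.840000, y=0.410171:
  k1 = f(1.840000, 0.410171) = -1.009022
  k2 = f(2.110000, 0.137736) = -0.338829
  k3 = f(2.110000, 0.318687) = -0.783971
  k4 = f(2.380000, -0.013173) = 0.032406
  y ← 0.410171 + (0.54/6)·(k1 + 2k2 + 2k3 + k4) = 0.120172
y(2.38) ≈ 0.1202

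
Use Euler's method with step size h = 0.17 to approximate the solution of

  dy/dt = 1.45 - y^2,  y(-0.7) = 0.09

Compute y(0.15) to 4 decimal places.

Euler: y_{n+1} = y_n + h·f(t_n, y_n).
t=-0.700000, y=0.090000: f=1.441900 → y ← 0.090000 + 0.17·1.441900 = 0.335123
t=-0.530000, y=0.335123: f=1.337693 → y ← 0.335123 + 0.17·1.337693 = 0.562531
t=-0.360000, y=0.562531: f=1.133559 → y ← 0.562531 + 0.17·1.133559 = 0.755236
t=-0.190000, y=0.755236: f=0.879619 → y ← 0.755236 + 0.17·0.879619 = 0.904771
t=-0.020000, y=0.904771: f=0.631389 → y ← 0.904771 + 0.17·0.631389 = 1.012107
y(0.15) ≈ 1.0121

1.0121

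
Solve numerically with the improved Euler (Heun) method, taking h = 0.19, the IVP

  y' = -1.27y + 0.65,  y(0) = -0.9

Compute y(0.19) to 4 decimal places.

-0.6004

Heun: k1 = f(t_n, y_n); k2 = f(t_n + h, y_n + h·k1); y_{n+1} = y_n + (h/2)·(k1 + k2).
t=0.000000, y=-0.900000:
  k1 = f(0.000000, -0.900000) = 1.793000
  k2 = f(0.190000, -0.559330) = 1.360349
  y ← -0.900000 + (0.19/2)·(1.793000 + 1.360349) = -0.600432
y(0.19) ≈ -0.6004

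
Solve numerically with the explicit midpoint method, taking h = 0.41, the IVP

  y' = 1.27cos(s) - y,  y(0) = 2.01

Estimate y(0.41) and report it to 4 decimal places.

Midpoint: k1 = f(s_n, y_n); k2 = f(s_n + h/2, y_n + (h/2)·k1); y_{n+1} = y_n + h·k2.
s=0.000000, y=2.010000:
  k1 = f(0.000000, 2.010000) = -0.740000
  k2 = f(0.205000, 1.858300) = -0.614893
  y ← 2.010000 + 0.41·(-0.614893) = 1.757894
y(0.41) ≈ 1.7579

1.7579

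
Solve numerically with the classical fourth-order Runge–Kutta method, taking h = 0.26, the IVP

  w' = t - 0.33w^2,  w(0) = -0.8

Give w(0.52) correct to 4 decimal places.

RK4: k1 = f(t_n, w_n); k2 = f(t_n + h/2, w_n + (h/2)·k1); k3 = f(t_n + h/2, w_n + (h/2)·k2); k4 = f(t_n + h, w_n + h·k3); w_{n+1} = w_n + (h/6)·(k1 + 2k2 + 2k3 + k4).
t=0.000000, w=-0.800000:
  k1 = f(0.000000, -0.800000) = -0.211200
  k2 = f(0.130000, -0.827456) = -0.095946
  k3 = f(0.130000, -0.812473) = -0.087837
  k4 = f(0.260000, -0.822838) = 0.036570
  w ← -0.800000 + (0.26/6)·(k1 + 2k2 + 2k3 + k4) = -0.823495
t=0.260000, w=-0.823495:
  k1 = f(0.260000, -0.823495) = 0.036212
  k2 = f(0.390000, -0.818788) = 0.168764
  k3 = f(0.390000, -0.801556) = 0.177978
  k4 = f(0.520000, -0.777221) = 0.320656
  w ← -0.823495 + (0.26/6)·(k1 + 2k2 + 2k3 + k4) = -0.777980
w(0.52) ≈ -0.7780

-0.7780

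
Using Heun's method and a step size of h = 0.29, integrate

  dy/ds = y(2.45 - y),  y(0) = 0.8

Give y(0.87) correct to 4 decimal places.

1.9421

Heun: k1 = f(s_n, y_n); k2 = f(s_n + h, y_n + h·k1); y_{n+1} = y_n + (h/2)·(k1 + k2).
s=0.000000, y=0.800000:
  k1 = f(0.000000, 0.800000) = 1.320000
  k2 = f(0.290000, 1.182800) = 1.498844
  y ← 0.800000 + (0.29/2)·(1.320000 + 1.498844) = 1.208732
s=0.290000, y=1.208732:
  k1 = f(0.290000, 1.208732) = 1.500360
  k2 = f(0.580000, 1.643837) = 1.325201
  y ← 1.208732 + (0.29/2)·(1.500360 + 1.325201) = 1.618439
s=0.580000, y=1.618439:
  k1 = f(0.580000, 1.618439) = 1.345831
  k2 = f(0.870000, 2.008730) = 0.886393
  y ← 1.618439 + (0.29/2)·(1.345831 + 0.886393) = 1.942111
y(0.87) ≈ 1.9421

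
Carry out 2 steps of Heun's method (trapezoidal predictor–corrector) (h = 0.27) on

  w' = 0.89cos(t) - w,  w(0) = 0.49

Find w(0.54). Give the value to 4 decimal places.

0.6314

Heun: k1 = f(t_n, w_n); k2 = f(t_n + h, w_n + h·k1); w_{n+1} = w_n + (h/2)·(k1 + k2).
t=0.000000, w=0.490000:
  k1 = f(0.000000, 0.490000) = 0.400000
  k2 = f(0.270000, 0.598000) = 0.259756
  w ← 0.490000 + (0.27/2)·(0.400000 + 0.259756) = 0.579067
t=0.270000, w=0.579067:
  k1 = f(0.270000, 0.579067) = 0.278689
  k2 = f(0.540000, 0.654313) = 0.109048
  w ← 0.579067 + (0.27/2)·(0.278689 + 0.109048) = 0.631412
w(0.54) ≈ 0.6314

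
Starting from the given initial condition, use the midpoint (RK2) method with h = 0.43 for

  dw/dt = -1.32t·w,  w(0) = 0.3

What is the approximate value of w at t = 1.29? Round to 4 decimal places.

Midpoint: k1 = f(t_n, w_n); k2 = f(t_n + h/2, w_n + (h/2)·k1); w_{n+1} = w_n + h·k2.
t=0.000000, w=0.300000:
  k1 = f(0.000000, 0.300000) = 0.000000
  k2 = f(0.215000, 0.300000) = -0.085140
  w ← 0.300000 + 0.43·(-0.085140) = 0.263390
t=0.430000, w=0.263390:
  k1 = f(0.430000, 0.263390) = -0.149500
  k2 = f(0.645000, 0.231247) = -0.196884
  w ← 0.263390 + 0.43·(-0.196884) = 0.178730
t=0.860000, w=0.178730:
  k1 = f(0.860000, 0.178730) = -0.202894
  k2 = f(1.075000, 0.135108) = -0.191718
  w ← 0.178730 + 0.43·(-0.191718) = 0.096291
w(1.29) ≈ 0.0963

0.0963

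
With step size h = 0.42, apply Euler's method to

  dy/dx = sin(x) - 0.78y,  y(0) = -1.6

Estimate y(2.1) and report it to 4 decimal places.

Euler: y_{n+1} = y_n + h·f(x_n, y_n).
x=0.000000, y=-1.600000: f=1.248000 → y ← -1.600000 + 0.42·1.248000 = -1.075840
x=0.420000, y=-1.075840: f=1.246916 → y ← -1.075840 + 0.42·1.246916 = -0.552135
x=0.840000, y=-0.552135: f=1.175309 → y ← -0.552135 + 0.42·1.175309 = -0.058506
x=1.260000, y=-0.058506: f=0.997725 → y ← -0.058506 + 0.42·0.997725 = 0.360539
x=1.680000, y=0.360539: f=0.712823 → y ← 0.360539 + 0.42·0.712823 = 0.659924
y(2.1) ≈ 0.6599

0.6599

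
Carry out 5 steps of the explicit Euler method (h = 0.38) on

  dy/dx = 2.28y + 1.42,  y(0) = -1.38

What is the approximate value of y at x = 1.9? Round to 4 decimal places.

Euler: y_{n+1} = y_n + h·f(x_n, y_n).
x=0.000000, y=-1.380000: f=-1.726400 → y ← -1.380000 + 0.38·(-1.726400) = -2.036032
x=0.380000, y=-2.036032: f=-3.222153 → y ← -2.036032 + 0.38·(-3.222153) = -3.260450
x=0.760000, y=-3.260450: f=-6.013826 → y ← -3.260450 + 0.38·(-6.013826) = -5.545704
x=1.140000, y=-5.545704: f=-11.224205 → y ← -5.545704 + 0.38·(-11.224205) = -9.810902
x=1.520000, y=-9.810902: f=-20.948857 → y ← -9.810902 + 0.38·(-20.948857) = -17.771468
y(1.9) ≈ -17.7715

-17.7715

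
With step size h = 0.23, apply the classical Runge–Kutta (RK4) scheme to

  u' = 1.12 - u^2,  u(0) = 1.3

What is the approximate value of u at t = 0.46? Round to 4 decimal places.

1.1436

RK4: k1 = f(t_n, u_n); k2 = f(t_n + h/2, u_n + (h/2)·k1); k3 = f(t_n + h/2, u_n + (h/2)·k2); k4 = f(t_n + h, u_n + h·k3); u_{n+1} = u_n + (h/6)·(k1 + 2k2 + 2k3 + k4).
t=0.000000, u=1.300000:
  k1 = f(0.000000, 1.300000) = -0.570000
  k2 = f(0.115000, 1.234450) = -0.403867
  k3 = f(0.115000, 1.253555) = -0.451401
  k4 = f(0.230000, 1.196178) = -0.310841
  u ← 1.300000 + (0.23/6)·(k1 + 2k2 + 2k3 + k4) = 1.200664
t=0.230000, u=1.200664:
  k1 = f(0.230000, 1.200664) = -0.321594
  k2 = f(0.345000, 1.163681) = -0.234153
  k3 = f(0.345000, 1.173736) = -0.257657
  k4 = f(0.460000, 1.141403) = -0.182800
  u ← 1.200664 + (0.23/6)·(k1 + 2k2 + 2k3 + k4) = 1.143623
u(0.46) ≈ 1.1436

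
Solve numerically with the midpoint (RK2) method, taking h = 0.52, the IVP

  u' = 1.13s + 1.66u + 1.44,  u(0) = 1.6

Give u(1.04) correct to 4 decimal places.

Midpoint: k1 = f(s_n, u_n); k2 = f(s_n + h/2, u_n + (h/2)·k1); u_{n+1} = u_n + h·k2.
s=0.000000, u=1.600000:
  k1 = f(0.000000, 1.600000) = 4.096000
  k2 = f(0.260000, 2.664960) = 6.157634
  u ← 1.600000 + 0.52·6.157634 = 4.801969
s=0.520000, u=4.801969:
  k1 = f(0.520000, 4.801969) = 9.998869
  k2 = f(0.780000, 7.401675) = 14.608181
  u ← 4.801969 + 0.52·14.608181 = 12.398224
u(1.04) ≈ 12.3982

12.3982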